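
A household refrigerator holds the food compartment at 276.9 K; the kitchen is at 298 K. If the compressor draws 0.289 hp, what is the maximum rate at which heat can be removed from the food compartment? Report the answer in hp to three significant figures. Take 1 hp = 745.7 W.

The reservoir spacing is ΔT = 298 − 276.9 = 21.10 K.
COP_Carnot = T_C/ΔT = 276.90/21.10 = 13.12.
Q̇_max = COP_Carnot × Ẇ = 13.12 × 0.2890 hp = 3.793 hp.

3.79 hp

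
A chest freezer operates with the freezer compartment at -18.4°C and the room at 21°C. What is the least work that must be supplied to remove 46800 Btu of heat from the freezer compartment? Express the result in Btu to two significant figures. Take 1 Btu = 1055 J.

7200 Btu

In absolute terms T_C = 254.75 K and T_H = 294.15 K, so ΔT = 39.40 K.
The reversible limit is COP_R = T_C/ΔT = 6.466, so W_min = Q_C/COP = Q_C·ΔT/T_C.
W_min = 46800 × 39.40/254.75 = 7238 Btu.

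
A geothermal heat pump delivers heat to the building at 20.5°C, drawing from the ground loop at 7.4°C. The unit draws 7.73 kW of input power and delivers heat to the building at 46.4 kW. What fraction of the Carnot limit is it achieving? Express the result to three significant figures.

0.268

COP_actual = Q̇_H/Ẇ = 46.40/7.730 = 6.003.
In absolute terms T_C = 280.55 K and T_H = 293.65 K, so ΔT = 13.10 K.
COP_Carnot = T_H/ΔT = 293.65/13.10 = 22.42.
η_II = COP_actual/COP_Carnot = 6.003/22.42 = 0.2678.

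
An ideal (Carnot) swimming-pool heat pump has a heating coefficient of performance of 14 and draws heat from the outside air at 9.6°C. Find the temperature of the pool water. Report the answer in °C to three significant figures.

COP_HP = T_H/(T_H − T_C) rearranges to T_H = COP·T_C/(COP − 1).
With T_C = 282.75 K, T_H = 14 × 282.75/13.00 = 304.50 K.
Converting, 304.50 K = 31.35°C.

31.4 °C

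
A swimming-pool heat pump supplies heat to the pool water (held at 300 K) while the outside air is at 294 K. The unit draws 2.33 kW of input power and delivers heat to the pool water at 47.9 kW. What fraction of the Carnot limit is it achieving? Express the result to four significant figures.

0.4112

COP_actual = Q̇_H/Ẇ = 47.90/2.330 = 20.56.
The reservoir spacing is ΔT = 300 − 294 = 6.000 K.
COP_Carnot = T_H/ΔT = 300.00/6.000 = 50.00.
η_II = COP_actual/COP_Carnot = 20.56/50.00 = 0.4112.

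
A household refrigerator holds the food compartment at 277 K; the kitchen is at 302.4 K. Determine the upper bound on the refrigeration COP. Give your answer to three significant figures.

10.9

The reservoir spacing is ΔT = 302.4 − 277 = 25.40 K.
For a reversible cycle, COP_Carnot = T_C/ΔT = 277.00/25.40 = 10.91.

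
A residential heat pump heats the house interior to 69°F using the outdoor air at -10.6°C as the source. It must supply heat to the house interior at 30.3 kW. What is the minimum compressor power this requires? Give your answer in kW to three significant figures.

3.21 kW

In absolute terms T_C = 262.55 K and T_H = 293.71 K, so ΔT = 31.16 K.
COP_Carnot = T_H/ΔT = 293.71/31.16 = 9.427.
Ẇ_min = Q̇/COP_Carnot = 30.30/9.427 = 3.214 kW.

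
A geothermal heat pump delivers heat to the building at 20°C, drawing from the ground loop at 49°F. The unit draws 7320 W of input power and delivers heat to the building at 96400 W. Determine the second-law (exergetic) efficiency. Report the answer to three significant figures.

COP_actual = Q̇_H/Ẇ = 96400/7320 = 13.17.
In absolute terms T_C = 282.59 K and T_H = 293.15 K, so ΔT = 10.56 K.
COP_Carnot = T_H/ΔT = 293.15/10.56 = 27.77.
η_II = COP_actual/COP_Carnot = 13.17/27.77 = 0.4742.

0.474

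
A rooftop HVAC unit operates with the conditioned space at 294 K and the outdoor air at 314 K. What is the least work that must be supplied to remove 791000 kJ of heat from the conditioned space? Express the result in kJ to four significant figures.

The reservoir spacing is ΔT = 314 − 294 = 20.00 K.
The reversible limit is COP_R = T_C/ΔT = 14.70, so W_min = Q_C/COP = Q_C·ΔT/T_C.
W_min = 791000 × 20.00/294.00 = 53810 kJ.

53810 kJ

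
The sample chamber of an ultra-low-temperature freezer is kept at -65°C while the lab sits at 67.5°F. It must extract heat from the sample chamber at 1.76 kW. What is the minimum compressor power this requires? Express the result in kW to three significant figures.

0.716 kW

In absolute terms T_C = 208.15 K and T_H = 292.87 K, so ΔT = 84.72 K.
COP_Carnot = T_C/ΔT = 208.15/84.72 = 2.457.
Ẇ_min = Q̇/COP_Carnot = 1.760/2.457 = 0.7164 kW.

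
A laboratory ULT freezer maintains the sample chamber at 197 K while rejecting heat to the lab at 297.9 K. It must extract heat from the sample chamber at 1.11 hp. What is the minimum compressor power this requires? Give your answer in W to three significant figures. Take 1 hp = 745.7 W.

The reservoir spacing is ΔT = 297.9 − 197 = 100.9 K.
COP_Carnot = T_C/ΔT = 197.00/100.9 = 1.952.
Ẇ_min = Q̇/COP_Carnot = 1.110/1.952 = 0.5685 hp = 423.9 W.

424 W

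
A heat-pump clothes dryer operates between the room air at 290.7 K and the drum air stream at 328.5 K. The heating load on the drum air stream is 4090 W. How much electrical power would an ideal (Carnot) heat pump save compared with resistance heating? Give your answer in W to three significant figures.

The reservoir spacing is ΔT = 328.5 − 290.7 = 37.80 K.
COP_Carnot = T_H/ΔT = 328.50/37.80 = 8.690.
Resistance heating needs Ẇ_res = Q̇_H = 4090 W; the reversible heat pump needs only Ẇ_hp = Q̇_H/COP = 470.6 W.
Saving = 4090 − 470.6 = 3619 W.

3620 W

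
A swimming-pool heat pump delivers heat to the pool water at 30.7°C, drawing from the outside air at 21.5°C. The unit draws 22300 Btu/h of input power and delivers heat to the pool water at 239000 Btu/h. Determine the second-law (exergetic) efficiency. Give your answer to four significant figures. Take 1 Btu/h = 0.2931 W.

COP_actual = Q̇_H/Ẇ = 239000/22300 = 10.72.
In absolute terms T_C = 294.65 K and T_H = 303.85 K, so ΔT = 9.200 K.
COP_Carnot = T_H/ΔT = 303.85/9.200 = 33.03.
η_II = COP_actual/COP_Carnot = 10.72/33.03 = 0.3245.

0.3245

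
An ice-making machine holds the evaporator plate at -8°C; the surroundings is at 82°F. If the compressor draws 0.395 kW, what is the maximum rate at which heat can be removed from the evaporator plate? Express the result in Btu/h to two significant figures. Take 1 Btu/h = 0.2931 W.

In absolute terms T_C = 265.15 K and T_H = 300.93 K, so ΔT = 35.78 K.
COP_Carnot = T_C/ΔT = 265.15/35.78 = 7.411.
Q̇_max = COP_Carnot × Ẇ = 7.411 × 0.3950 kW = 2.927 kW = 9988 Btu/h.

10000 Btu/h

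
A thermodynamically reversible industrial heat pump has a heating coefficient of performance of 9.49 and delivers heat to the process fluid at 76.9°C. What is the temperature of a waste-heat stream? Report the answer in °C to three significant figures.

40.0 °C

COP_HP = T_H/(T_H − T_C) gives T_H − T_C = T_H/COP.
With T_H = 350.05 K, T_C = 350.05 × (1 − 1/9.49) = 313.16 K.
Converting, 313.16 K = 40.01°C.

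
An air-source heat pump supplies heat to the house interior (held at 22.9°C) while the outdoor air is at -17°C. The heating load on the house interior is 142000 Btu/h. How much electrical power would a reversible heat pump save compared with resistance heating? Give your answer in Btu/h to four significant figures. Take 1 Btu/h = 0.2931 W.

122900 Btu/h

In absolute terms T_C = 256.15 K and T_H = 296.05 K, so ΔT = 39.90 K.
COP_Carnot = T_H/ΔT = 296.05/39.90 = 7.420.
Resistance heating needs Ẇ_res = Q̇_H = 142000 Btu/h; the reversible heat pump needs only Ẇ_hp = Q̇_H/COP = 19140 Btu/h.
Saving = 142000 − 19140 = 122900 Btu/h.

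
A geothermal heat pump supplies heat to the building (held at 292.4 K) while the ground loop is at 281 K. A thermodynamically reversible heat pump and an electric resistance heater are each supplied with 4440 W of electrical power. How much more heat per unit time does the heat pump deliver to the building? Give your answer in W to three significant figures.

The reservoir spacing is ΔT = 292.4 − 281 = 11.40 K.
COP_Carnot = T_H/ΔT = 292.40/11.40 = 25.65.
The heat pump delivers Q̇_H = COP × Ẇ = 113900 W; the resistance heater delivers Ẇ = 4440 W.
Extra = (COP − 1)·Ẇ = 109400 W.

109000 W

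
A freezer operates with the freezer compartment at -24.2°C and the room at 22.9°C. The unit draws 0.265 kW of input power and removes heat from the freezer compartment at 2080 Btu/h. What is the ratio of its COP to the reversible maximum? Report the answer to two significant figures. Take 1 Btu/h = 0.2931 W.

Converting, Q̇_C = 2080 Btu/h = 0.6096 kW, so COP_actual = Q̇_C/Ẇ = 0.6096/0.2650 = 2.301.
In absolute terms T_C = 248.95 K and T_H = 296.05 K, so ΔT = 47.10 K.
COP_Carnot = T_C/ΔT = 248.95/47.10 = 5.286.
η_II = COP_actual/COP_Carnot = 2.301/5.286 = 0.4353.

0.44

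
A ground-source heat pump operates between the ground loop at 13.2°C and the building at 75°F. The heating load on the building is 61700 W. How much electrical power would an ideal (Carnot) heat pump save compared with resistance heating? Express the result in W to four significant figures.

59480 W

In absolute terms T_C = 286.35 K and T_H = 297.04 K, so ΔT = 10.69 K.
COP_Carnot = T_H/ΔT = 297.04/10.69 = 27.79.
Resistance heating needs Ẇ_res = Q̇_H = 61700 W; the reversible heat pump needs only Ẇ_hp = Q̇_H/COP = 2220 W.
Saving = 61700 − 2220 = 59480 W.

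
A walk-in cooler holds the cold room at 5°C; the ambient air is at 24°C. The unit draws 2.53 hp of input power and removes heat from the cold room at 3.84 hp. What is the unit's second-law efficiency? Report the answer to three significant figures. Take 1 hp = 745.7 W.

COP_actual = Q̇_C/Ẇ = 3.840/2.530 = 1.518.
In absolute terms T_C = 278.15 K and T_H = 297.15 K, so ΔT = 19.00 K.
COP_Carnot = T_C/ΔT = 278.15/19.00 = 14.64.
η_II = COP_actual/COP_Carnot = 1.518/14.64 = 0.1037.

0.104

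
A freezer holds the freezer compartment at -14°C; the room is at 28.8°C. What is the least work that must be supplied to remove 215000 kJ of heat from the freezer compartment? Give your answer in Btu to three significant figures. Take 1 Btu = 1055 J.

In absolute terms T_C = 259.15 K and T_H = 301.95 K, so ΔT = 42.80 K.
The reversible limit is COP_R = T_C/ΔT = 6.055, so W_min = Q_C/COP = Q_C·ΔT/T_C.
W_min = 215000 × 42.80/259.15 = 35510 kJ = 33660 Btu.

33700 Btu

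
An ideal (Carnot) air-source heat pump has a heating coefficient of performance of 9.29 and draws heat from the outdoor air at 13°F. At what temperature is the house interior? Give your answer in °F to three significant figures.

70.0 °F

COP_HP = T_H/(T_H − T_C) rearranges to T_H = COP·T_C/(COP − 1).
With T_C = 262.59 K, T_H = 9.29 × 262.59/8.290 = 294.27 K.
Converting, 294.27 K = 70.02°F.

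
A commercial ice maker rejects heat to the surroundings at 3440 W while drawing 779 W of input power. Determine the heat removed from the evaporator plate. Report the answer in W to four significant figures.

2661 W

For a cyclic device the first law requires Q̇_H = Q̇_C + Ẇ.
Q̇_C = Q̇_H − Ẇ = 2661 W.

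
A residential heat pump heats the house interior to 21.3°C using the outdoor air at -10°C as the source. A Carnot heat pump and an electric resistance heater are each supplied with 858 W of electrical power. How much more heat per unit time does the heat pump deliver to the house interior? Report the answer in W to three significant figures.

7210 W

In absolute terms T_C = 263.15 K and T_H = 294.45 K, so ΔT = 31.30 K.
COP_Carnot = T_H/ΔT = 294.45/31.30 = 9.407.
The heat pump delivers Q̇_H = COP × Ẇ = 8072 W; the resistance heater delivers Ẇ = 858.0 W.
Extra = (COP − 1)·Ẇ = 7214 W.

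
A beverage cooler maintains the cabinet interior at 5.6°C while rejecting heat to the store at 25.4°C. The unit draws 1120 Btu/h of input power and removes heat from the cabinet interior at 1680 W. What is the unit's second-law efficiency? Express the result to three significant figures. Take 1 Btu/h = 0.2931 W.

0.364

Converting, Q̇_C = 1680 W = 5732 Btu/h, so COP_actual = Q̇_C/Ẇ = 5732/1120 = 5.118.
In absolute terms T_C = 278.75 K and T_H = 298.55 K, so ΔT = 19.80 K.
COP_Carnot = T_C/ΔT = 278.75/19.80 = 14.08.
η_II = COP_actual/COP_Carnot = 5.118/14.08 = 0.3635.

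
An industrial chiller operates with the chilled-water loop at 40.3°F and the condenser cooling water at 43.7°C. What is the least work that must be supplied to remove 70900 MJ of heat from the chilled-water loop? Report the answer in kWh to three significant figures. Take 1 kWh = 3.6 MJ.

In absolute terms T_C = 277.76 K and T_H = 316.85 K, so ΔT = 39.09 K.
The reversible limit is COP_R = T_C/ΔT = 7.106, so W_min = Q_C/COP = Q_C·ΔT/T_C.
W_min = 70900 × 39.09/277.76 = 9978 MJ = 2772 kWh.

2770 kWh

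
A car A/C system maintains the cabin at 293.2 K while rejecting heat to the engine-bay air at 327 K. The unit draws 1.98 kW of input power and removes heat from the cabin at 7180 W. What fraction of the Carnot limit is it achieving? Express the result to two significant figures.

Converting, Q̇_C = 7180 W = 7.180 kW, so COP_actual = Q̇_C/Ẇ = 7.180/1.980 = 3.626.
The reservoir spacing is ΔT = 327 − 293.2 = 33.80 K.
COP_Carnot = T_C/ΔT = 293.20/33.80 = 8.675.
η_II = COP_actual/COP_Carnot = 3.626/8.675 = 0.4180.

0.42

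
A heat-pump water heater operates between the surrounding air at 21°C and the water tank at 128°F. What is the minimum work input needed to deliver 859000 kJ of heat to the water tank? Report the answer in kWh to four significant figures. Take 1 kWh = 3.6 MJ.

In absolute terms T_C = 294.15 K and T_H = 326.48 K, so ΔT = 32.33 K.
The reversible limit is COP_HP = T_H/ΔT = 10.10, so W_min = Q_H/COP = Q_H·ΔT/T_H.
W_min = 859000 × 32.33/326.48 = 85070 kJ = 23.63 kWh.

23.63 kWh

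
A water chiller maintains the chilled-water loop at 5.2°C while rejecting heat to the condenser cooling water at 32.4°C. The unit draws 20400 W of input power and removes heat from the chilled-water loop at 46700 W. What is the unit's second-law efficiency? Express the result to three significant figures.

0.224

COP_actual = Q̇_C/Ẇ = 46700/20400 = 2.289.
In absolute terms T_C = 278.35 K and T_H = 305.55 K, so ΔT = 27.20 K.
COP_Carnot = T_C/ΔT = 278.35/27.20 = 10.23.
η_II = COP_actual/COP_Carnot = 2.289/10.23 = 0.2237.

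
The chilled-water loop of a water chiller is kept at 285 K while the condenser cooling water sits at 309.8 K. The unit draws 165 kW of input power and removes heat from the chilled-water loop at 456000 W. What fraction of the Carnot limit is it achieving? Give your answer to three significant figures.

0.240

Converting, Q̇_C = 456000 W = 456.0 kW, so COP_actual = Q̇_C/Ẇ = 456.0/165.0 = 2.764.
The reservoir spacing is ΔT = 309.8 − 285 = 24.80 K.
COP_Carnot = T_C/ΔT = 285.00/24.80 = 11.49.
η_II = COP_actual/COP_Carnot = 2.764/11.49 = 0.2405.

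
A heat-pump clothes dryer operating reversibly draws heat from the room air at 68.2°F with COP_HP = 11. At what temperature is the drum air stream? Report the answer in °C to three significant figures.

49.4 °C

COP_HP = T_H/(T_H − T_C) rearranges to T_H = COP·T_C/(COP − 1).
With T_C = 293.26 K, T_H = 11 × 293.26/10.00 = 322.59 K.
Converting, 322.59 K = 49.44°C.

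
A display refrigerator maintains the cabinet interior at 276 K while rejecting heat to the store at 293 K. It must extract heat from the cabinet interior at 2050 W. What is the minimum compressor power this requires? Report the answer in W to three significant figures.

126 W

The reservoir spacing is ΔT = 293 − 276 = 17.00 K.
COP_Carnot = T_C/ΔT = 276.00/17.00 = 16.24.
Ẇ_min = Q̇/COP_Carnot = 2050/16.24 = 126.3 W.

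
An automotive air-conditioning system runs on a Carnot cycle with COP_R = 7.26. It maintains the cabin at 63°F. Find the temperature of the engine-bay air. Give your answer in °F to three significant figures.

135 °F

COP_R = T_C/(T_H − T_C) gives T_H − T_C = T_C/COP.
With T_C = 290.37 K, T_H = 290.37 × (1 + 1/7.26) = 330.37 K.
Converting, 330.37 K = 134.99°F.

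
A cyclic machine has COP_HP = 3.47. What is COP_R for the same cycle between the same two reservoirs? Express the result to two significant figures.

Since Q_H = Q_C + W for any cycle, COP_R = Q_C/W = Q_H/W − 1.
COP_R = 3.47 − 1 = 2.47.

2.5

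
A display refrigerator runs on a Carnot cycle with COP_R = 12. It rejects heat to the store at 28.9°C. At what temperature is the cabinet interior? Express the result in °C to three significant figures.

5.67 °C

For a Carnot refrigerator COP_R = T_C/(T_H − T_C), so T_C = COP·T_H/(1 + COP).
With T_H = 302.05 K, T_C = 12 × 302.05/13.00 = 278.82 K.
Converting, 278.82 K = 5.67°C.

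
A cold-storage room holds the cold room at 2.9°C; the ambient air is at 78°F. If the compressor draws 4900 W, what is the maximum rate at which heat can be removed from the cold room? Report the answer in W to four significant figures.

In absolute terms T_C = 276.05 K and T_H = 298.71 K, so ΔT = 22.66 K.
COP_Carnot = T_C/ΔT = 276.05/22.66 = 12.18.
Q̇_max = COP_Carnot × Ẇ = 12.18 × 4900 W = 59700 W.

59700 W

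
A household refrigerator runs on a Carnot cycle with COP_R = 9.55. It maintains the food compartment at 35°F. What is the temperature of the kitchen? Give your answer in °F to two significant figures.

87 °F

COP_R = T_C/(T_H − T_C) gives T_H − T_C = T_C/COP.
With T_C = 274.82 K, T_H = 274.82 × (1 + 1/9.55) = 303.59 K.
Converting, 303.59 K = 86.80°F.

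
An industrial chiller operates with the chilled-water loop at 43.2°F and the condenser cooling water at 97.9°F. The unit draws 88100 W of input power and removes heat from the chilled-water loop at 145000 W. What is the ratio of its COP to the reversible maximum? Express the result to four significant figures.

COP_actual = Q̇_C/Ẇ = 145000/88100 = 1.646.
In absolute terms T_C = 279.37 K and T_H = 309.76 K, so ΔT = 30.39 K.
COP_Carnot = T_C/ΔT = 279.37/30.39 = 9.193.
η_II = COP_actual/COP_Carnot = 1.646/9.193 = 0.1790.

0.1790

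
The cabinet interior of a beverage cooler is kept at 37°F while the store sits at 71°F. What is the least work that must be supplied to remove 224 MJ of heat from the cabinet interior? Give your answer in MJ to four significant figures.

15.33 MJ

In absolute terms T_C = 275.93 K and T_H = 294.82 K, so ΔT = 18.89 K.
The reversible limit is COP_R = T_C/ΔT = 14.61, so W_min = Q_C/COP = Q_C·ΔT/T_C.
W_min = 224.0 × 18.89/275.93 = 15.33 MJ.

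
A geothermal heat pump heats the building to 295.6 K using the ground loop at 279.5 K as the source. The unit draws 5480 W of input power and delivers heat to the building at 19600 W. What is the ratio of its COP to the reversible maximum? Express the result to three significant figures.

0.195

COP_actual = Q̇_H/Ẇ = 19600/5480 = 3.577.
The reservoir spacing is ΔT = 295.6 − 279.5 = 16.10 K.
COP_Carnot = T_H/ΔT = 295.60/16.10 = 18.36.
η_II = COP_actual/COP_Carnot = 3.577/18.36 = 0.1948.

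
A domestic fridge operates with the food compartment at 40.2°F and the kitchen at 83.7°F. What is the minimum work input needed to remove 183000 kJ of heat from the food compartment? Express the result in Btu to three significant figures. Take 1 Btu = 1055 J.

15100 Btu

In absolute terms T_C = 277.71 K and T_H = 301.87 K, so ΔT = 24.17 K.
The reversible limit is COP_R = T_C/ΔT = 11.49, so W_min = Q_C/COP = Q_C·ΔT/T_C.
W_min = 183000 × 24.17/277.71 = 15930 kJ = 15090 Btu.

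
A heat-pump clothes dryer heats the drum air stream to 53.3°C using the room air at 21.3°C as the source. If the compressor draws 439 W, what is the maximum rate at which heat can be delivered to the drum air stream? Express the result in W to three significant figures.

4480 W

In absolute terms T_C = 294.45 K and T_H = 326.45 K, so ΔT = 32.00 K.
COP_Carnot = T_H/ΔT = 326.45/32.00 = 10.20.
Q̇_max = COP_Carnot × Ẇ = 10.20 × 439.0 W = 4478 W.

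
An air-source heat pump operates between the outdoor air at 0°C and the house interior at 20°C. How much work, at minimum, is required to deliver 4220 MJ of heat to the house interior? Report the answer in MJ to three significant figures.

288 MJ

In absolute terms T_C = 273.15 K and T_H = 293.15 K, so ΔT = 20.00 K.
The reversible limit is COP_HP = T_H/ΔT = 14.66, so W_min = Q_H/COP = Q_H·ΔT/T_H.
W_min = 4220 × 20.00/293.15 = 287.9 MJ.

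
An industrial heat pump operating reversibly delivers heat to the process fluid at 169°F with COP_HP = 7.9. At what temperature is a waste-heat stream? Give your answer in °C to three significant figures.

COP_HP = T_H/(T_H − T_C) gives T_H − T_C = T_H/COP.
With T_H = 349.26 K, T_C = 349.26 × (1 − 1/7.9) = 305.05 K.
Converting, 305.05 K = 31.90°C.

31.9 °C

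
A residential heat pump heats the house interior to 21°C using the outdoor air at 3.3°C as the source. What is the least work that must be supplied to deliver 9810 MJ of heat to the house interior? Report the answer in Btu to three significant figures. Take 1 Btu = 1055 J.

560000 Btu

In absolute terms T_C = 276.45 K and T_H = 294.15 K, so ΔT = 17.70 K.
The reversible limit is COP_HP = T_H/ΔT = 16.62, so W_min = Q_H/COP = Q_H·ΔT/T_H.
W_min = 9810 × 17.70/294.15 = 590.3 MJ = 559500 Btu.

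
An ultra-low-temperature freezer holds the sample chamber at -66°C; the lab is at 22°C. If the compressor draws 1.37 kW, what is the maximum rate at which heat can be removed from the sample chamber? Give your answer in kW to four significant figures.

In absolute terms T_C = 207.15 K and T_H = 295.15 K, so ΔT = 88.00 K.
COP_Carnot = T_C/ΔT = 207.15/88.00 = 2.354.
Q̇_max = COP_Carnot × Ẇ = 2.354 × 1.370 kW = 3.225 kW.

3.225 kW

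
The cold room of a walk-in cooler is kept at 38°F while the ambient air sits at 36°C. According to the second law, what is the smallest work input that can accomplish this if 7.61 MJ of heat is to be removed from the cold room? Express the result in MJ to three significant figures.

In absolute terms T_C = 276.48 K and T_H = 309.15 K, so ΔT = 32.67 K.
The reversible limit is COP_R = T_C/ΔT = 8.464, so W_min = Q_C/COP = Q_C·ΔT/T_C.
W_min = 7.610 × 32.67/276.48 = 0.8991 MJ.

0.899 MJ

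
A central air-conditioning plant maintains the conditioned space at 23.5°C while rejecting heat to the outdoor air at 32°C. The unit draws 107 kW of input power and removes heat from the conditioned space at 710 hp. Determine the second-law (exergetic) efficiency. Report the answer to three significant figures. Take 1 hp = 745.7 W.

Converting, Q̇_C = 710.0 hp = 529.4 kW, so COP_actual = Q̇_C/Ẇ = 529.4/107.0 = 4.948.
In absolute terms T_C = 296.65 K and T_H = 305.15 K, so ΔT = 8.500 K.
COP_Carnot = T_C/ΔT = 296.65/8.500 = 34.90.
η_II = COP_actual/COP_Carnot = 4.948/34.90 = 0.1418.

0.142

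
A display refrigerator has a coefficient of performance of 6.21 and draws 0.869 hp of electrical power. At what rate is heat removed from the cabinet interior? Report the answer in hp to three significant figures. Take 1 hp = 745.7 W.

5.40 hp

Q̇_C = COP × Ẇ = 6.21 × 0.8690 = 5.396 hp.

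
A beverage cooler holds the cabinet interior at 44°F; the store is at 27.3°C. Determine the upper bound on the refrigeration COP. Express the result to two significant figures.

14

In absolute terms T_C = 279.82 K and T_H = 300.45 K, so ΔT = 20.63 K.
For a reversible cycle, COP_Carnot = T_C/ΔT = 279.82/20.63 = 13.56.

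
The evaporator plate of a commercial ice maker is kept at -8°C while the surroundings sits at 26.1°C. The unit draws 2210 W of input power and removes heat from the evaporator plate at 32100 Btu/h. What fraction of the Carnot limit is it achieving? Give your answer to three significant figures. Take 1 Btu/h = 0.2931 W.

0.548

Converting, Q̇_C = 32100 Btu/h = 9409 W, so COP_actual = Q̇_C/Ẇ = 9409/2210 = 4.257.
In absolute terms T_C = 265.15 K and T_H = 299.25 K, so ΔT = 34.10 K.
COP_Carnot = T_C/ΔT = 265.15/34.10 = 7.776.
η_II = COP_actual/COP_Carnot = 4.257/7.776 = 0.5475.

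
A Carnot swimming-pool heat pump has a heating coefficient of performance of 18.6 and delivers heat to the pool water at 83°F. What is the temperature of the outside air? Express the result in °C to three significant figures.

12.1 °C

COP_HP = T_H/(T_H − T_C) gives T_H − T_C = T_H/COP.
With T_H = 301.48 K, T_C = 301.48 × (1 − 1/18.6) = 285.27 K.
Converting, 285.27 K = 12.12°C.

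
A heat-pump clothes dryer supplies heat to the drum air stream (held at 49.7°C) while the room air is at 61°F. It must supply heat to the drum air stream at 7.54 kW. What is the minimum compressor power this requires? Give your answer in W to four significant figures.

In absolute terms T_C = 289.26 K and T_H = 322.85 K, so ΔT = 33.59 K.
COP_Carnot = T_H/ΔT = 322.85/33.59 = 9.612.
Ẇ_min = Q̇/COP_Carnot = 7.540/9.612 = 0.7845 kW = 784.5 W.

784.5 W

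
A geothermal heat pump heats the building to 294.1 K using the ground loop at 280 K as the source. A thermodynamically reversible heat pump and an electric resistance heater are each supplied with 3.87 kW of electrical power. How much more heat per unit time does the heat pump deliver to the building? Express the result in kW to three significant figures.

76.9 kW

The reservoir spacing is ΔT = 294.1 − 280 = 14.10 K.
COP_Carnot = T_H/ΔT = 294.10/14.10 = 20.86.
The heat pump delivers Q̇_H = COP × Ẇ = 80.72 kW; the resistance heater delivers Ẇ = 3.870 kW.
Extra = (COP − 1)·Ẇ = 76.85 kW.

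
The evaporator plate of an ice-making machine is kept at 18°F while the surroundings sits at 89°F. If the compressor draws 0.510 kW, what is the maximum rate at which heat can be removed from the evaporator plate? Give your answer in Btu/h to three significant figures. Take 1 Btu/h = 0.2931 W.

11700 Btu/h

In absolute terms T_C = 265.37 K and T_H = 304.82 K, so ΔT = 39.44 K.
COP_Carnot = T_C/ΔT = 265.37/39.44 = 6.728.
Q̇_max = COP_Carnot × Ẇ = 6.728 × 0.5100 kW = 3.431 kW = 11710 Btu/h.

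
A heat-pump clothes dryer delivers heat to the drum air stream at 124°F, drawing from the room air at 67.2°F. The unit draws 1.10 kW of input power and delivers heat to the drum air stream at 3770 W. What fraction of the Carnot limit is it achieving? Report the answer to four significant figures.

0.3335

Converting, Q̇_H = 3770 W = 3.770 kW, so COP_actual = Q̇_H/Ẇ = 3.770/1.100 = 3.427.
In absolute terms T_C = 292.71 K and T_H = 324.26 K, so ΔT = 31.56 K.
COP_Carnot = T_H/ΔT = 324.26/31.56 = 10.28.
η_II = COP_actual/COP_Carnot = 3.427/10.28 = 0.3335.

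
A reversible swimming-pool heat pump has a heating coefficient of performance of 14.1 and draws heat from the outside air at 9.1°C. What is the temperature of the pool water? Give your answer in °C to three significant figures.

30.6 °C

COP_HP = T_H/(T_H − T_C) rearranges to T_H = COP·T_C/(COP − 1).
With T_C = 282.25 K, T_H = 14.1 × 282.25/13.10 = 303.80 K.
Converting, 303.80 K = 30.65°C.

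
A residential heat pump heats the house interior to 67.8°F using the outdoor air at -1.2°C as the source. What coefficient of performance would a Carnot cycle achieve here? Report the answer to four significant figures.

13.90

In absolute terms T_C = 271.95 K and T_H = 293.04 K, so ΔT = 21.09 K.
For a reversible cycle, COP_Carnot = T_H/ΔT = 293.04/21.09 = 13.90.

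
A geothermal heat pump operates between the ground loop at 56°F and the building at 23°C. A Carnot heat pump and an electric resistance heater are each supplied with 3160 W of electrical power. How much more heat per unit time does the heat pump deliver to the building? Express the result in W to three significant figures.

93700 W

In absolute terms T_C = 286.48 K and T_H = 296.15 K, so ΔT = 9.667 K.
COP_Carnot = T_H/ΔT = 296.15/9.667 = 30.64.
The heat pump delivers Q̇_H = COP × Ẇ = 96810 W; the resistance heater delivers Ẇ = 3160 W.
Extra = (COP − 1)·Ẇ = 93650 W.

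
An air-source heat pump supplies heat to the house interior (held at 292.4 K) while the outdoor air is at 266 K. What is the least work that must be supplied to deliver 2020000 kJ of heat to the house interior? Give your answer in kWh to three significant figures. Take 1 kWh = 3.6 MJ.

50.7 kWh

The reservoir spacing is ΔT = 292.4 − 266 = 26.40 K.
The reversible limit is COP_HP = T_H/ΔT = 11.08, so W_min = Q_H/COP = Q_H·ΔT/T_H.
W_min = 2020000 × 26.40/292.40 = 182400 kJ = 50.66 kWh.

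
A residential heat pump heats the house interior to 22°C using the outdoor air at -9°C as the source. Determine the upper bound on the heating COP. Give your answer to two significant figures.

In absolute terms T_C = 264.15 K and T_H = 295.15 K, so ΔT = 31.00 K.
For a reversible cycle, COP_Carnot = T_H/ΔT = 295.15/31.00 = 9.521.

9.5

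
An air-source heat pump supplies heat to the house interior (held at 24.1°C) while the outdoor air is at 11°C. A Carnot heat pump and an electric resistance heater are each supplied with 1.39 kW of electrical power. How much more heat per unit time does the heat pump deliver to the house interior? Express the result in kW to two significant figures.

In absolute terms T_C = 284.15 K and T_H = 297.25 K, so ΔT = 13.10 K.
COP_Carnot = T_H/ΔT = 297.25/13.10 = 22.69.
The heat pump delivers Q̇_H = COP × Ẇ = 31.54 kW; the resistance heater delivers Ẇ = 1.390 kW.
Extra = (COP − 1)·Ẇ = 30.15 kW.

30 kW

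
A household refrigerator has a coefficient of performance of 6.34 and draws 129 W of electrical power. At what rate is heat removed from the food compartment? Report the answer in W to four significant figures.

817.9 W

Q̇_C = COP × Ẇ = 6.34 × 129.0 = 817.9 W.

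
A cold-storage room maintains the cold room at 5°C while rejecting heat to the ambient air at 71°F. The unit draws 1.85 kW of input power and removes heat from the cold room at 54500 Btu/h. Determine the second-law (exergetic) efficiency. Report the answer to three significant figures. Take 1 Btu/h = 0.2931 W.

Converting, Q̇_C = 54500 Btu/h = 15.97 kW, so COP_actual = Q̇_C/Ẇ = 15.97/1.850 = 8.635.
In absolute terms T_C = 278.15 K and T_H = 294.82 K, so ΔT = 16.67 K.
COP_Carnot = T_C/ΔT = 278.15/16.67 = 16.69.
η_II = COP_actual/COP_Carnot = 8.635/16.69 = 0.5174.

0.517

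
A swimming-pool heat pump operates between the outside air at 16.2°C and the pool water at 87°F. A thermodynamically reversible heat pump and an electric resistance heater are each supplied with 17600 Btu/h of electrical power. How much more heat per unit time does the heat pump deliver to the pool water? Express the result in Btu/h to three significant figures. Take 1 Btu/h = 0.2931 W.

In absolute terms T_C = 289.35 K and T_H = 303.71 K, so ΔT = 14.36 K.
COP_Carnot = T_H/ΔT = 303.71/14.36 = 21.16.
The heat pump delivers Q̇_H = COP × Ẇ = 372300 Btu/h; the resistance heater delivers Ẇ = 17600 Btu/h.
Extra = (COP − 1)·Ẇ = 354700 Btu/h.

355000 Btu/h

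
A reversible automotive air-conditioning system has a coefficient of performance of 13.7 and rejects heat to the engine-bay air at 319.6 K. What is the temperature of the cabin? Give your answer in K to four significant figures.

For a Carnot refrigerator COP_R = T_C/(T_H − T_C), so T_C = COP·T_H/(1 + COP).
With T_H = 319.60 K, T_C = 13.7 × 319.60/14.70 = 297.86 K.

297.9 K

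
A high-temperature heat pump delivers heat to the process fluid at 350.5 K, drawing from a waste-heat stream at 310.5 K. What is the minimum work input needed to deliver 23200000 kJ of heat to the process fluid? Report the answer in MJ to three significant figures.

The reservoir spacing is ΔT = 350.5 − 310.5 = 40.00 K.
The reversible limit is COP_HP = T_H/ΔT = 8.763, so W_min = Q_H/COP = Q_H·ΔT/T_H.
W_min = 23200000 × 40.00/350.50 = 2648000 kJ = 2648 MJ.

2650 MJ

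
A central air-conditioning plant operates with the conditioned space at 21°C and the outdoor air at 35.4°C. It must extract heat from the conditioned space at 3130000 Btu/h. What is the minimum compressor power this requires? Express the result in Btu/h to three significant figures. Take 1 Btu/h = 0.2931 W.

153000 Btu/h

In absolute terms T_C = 294.15 K and T_H = 308.55 K, so ΔT = 14.40 K.
COP_Carnot = T_C/ΔT = 294.15/14.40 = 20.43.
Ẇ_min = Q̇/COP_Carnot = 3130000/20.43 = 153200 Btu/h.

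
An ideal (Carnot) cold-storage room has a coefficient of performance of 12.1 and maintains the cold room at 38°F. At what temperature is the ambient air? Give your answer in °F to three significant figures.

COP_R = T_C/(T_H − T_C) gives T_H − T_C = T_C/COP.
With T_C = 276.48 K, T_H = 276.48 × (1 + 1/12.1) = 299.33 K.
Converting, 299.33 K = 79.13°F.

79.1 °F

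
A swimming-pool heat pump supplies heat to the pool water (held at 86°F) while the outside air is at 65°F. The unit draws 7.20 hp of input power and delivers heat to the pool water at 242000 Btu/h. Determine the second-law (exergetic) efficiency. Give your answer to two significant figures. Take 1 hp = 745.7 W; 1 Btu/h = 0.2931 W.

0.51

Converting, Q̇_H = 242000 Btu/h = 95.12 hp, so COP_actual = Q̇_H/Ẇ = 95.12/7.200 = 13.21.
In absolute terms T_C = 291.48 K and T_H = 303.15 K, so ΔT = 11.67 K.
COP_Carnot = T_H/ΔT = 303.15/11.67 = 25.98.
η_II = COP_actual/COP_Carnot = 13.21/25.98 = 0.5084.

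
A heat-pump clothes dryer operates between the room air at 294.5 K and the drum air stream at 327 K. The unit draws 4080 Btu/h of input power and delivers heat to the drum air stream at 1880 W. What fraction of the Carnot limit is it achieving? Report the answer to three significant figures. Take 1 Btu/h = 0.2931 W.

0.156

Converting, Q̇_H = 1880 W = 6414 Btu/h, so COP_actual = Q̇_H/Ẇ = 6414/4080 = 1.572.
The reservoir spacing is ΔT = 327 − 294.5 = 32.50 K.
COP_Carnot = T_H/ΔT = 327.00/32.50 = 10.06.
η_II = COP_actual/COP_Carnot = 1.572/10.06 = 0.1562.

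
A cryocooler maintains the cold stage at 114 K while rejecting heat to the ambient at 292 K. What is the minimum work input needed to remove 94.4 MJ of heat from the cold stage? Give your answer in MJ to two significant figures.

150 MJ

The reservoir spacing is ΔT = 292 − 114 = 178.0 K.
The reversible limit is COP_R = T_C/ΔT = 0.6404, so W_min = Q_C/COP = Q_C·ΔT/T_C.
W_min = 94.40 × 178.0/114.00 = 147.4 MJ.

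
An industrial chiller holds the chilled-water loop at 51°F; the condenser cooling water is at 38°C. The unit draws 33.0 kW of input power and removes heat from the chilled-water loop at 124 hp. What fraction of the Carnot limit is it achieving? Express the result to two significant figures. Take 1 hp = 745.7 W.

Converting, Q̇_C = 124.0 hp = 92.47 kW, so COP_actual = Q̇_C/Ẇ = 92.47/33.00 = 2.802.
In absolute terms T_C = 283.71 K and T_H = 311.15 K, so ΔT = 27.44 K.
COP_Carnot = T_C/ΔT = 283.71/27.44 = 10.34.
η_II = COP_actual/COP_Carnot = 2.802/10.34 = 0.2711.

0.27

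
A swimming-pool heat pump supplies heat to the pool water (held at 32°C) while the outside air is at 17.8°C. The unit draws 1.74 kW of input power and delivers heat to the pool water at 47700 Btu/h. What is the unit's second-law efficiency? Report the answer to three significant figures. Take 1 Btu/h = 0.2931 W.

0.374

Converting, Q̇_H = 47700 Btu/h = 13.98 kW, so COP_actual = Q̇_H/Ẇ = 13.98/1.740 = 8.035.
In absolute terms T_C = 290.95 K and T_H = 305.15 K, so ΔT = 14.20 K.
COP_Carnot = T_H/ΔT = 305.15/14.20 = 21.49.
η_II = COP_actual/COP_Carnot = 8.035/21.49 = 0.3739.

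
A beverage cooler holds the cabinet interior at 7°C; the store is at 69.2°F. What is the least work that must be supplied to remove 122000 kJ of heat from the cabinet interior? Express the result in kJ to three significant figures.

In absolute terms T_C = 280.15 K and T_H = 293.82 K, so ΔT = 13.67 K.
The reversible limit is COP_R = T_C/ΔT = 20.50, so W_min = Q_C/COP = Q_C·ΔT/T_C.
W_min = 122000 × 13.67/280.15 = 5952 kJ.

5950 kJ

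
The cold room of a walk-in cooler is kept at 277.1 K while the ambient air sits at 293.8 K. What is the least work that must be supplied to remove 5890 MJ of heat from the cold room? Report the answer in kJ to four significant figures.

The reservoir spacing is ΔT = 293.8 − 277.1 = 16.70 K.
The reversible limit is COP_R = T_C/ΔT = 16.59, so W_min = Q_C/COP = Q_C·ΔT/T_C.
W_min = 5890 × 16.70/277.10 = 355.0 MJ = 355000 kJ.

355000 kJ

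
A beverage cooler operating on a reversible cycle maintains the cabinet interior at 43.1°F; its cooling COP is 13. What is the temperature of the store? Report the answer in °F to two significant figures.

82 °F

COP_R = T_C/(T_H − T_C) gives T_H − T_C = T_C/COP.
With T_C = 279.32 K, T_H = 279.32 × (1 + 1/13) = 300.80 K.
Converting, 300.80 K = 81.77°F.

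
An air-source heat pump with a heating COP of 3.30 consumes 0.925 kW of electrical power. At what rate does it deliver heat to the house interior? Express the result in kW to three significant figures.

3.05 kW

Q̇_H = COP_HP × Ẇ = 3.30 × 0.9250 = 3.053 kW.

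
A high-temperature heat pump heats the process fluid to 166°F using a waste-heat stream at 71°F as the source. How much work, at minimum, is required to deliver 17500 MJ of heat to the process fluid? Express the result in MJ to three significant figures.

2660 MJ

In absolute terms T_C = 294.82 K and T_H = 347.59 K, so ΔT = 52.78 K.
The reversible limit is COP_HP = T_H/ΔT = 6.586, so W_min = Q_H/COP = Q_H·ΔT/T_H.
W_min = 17500 × 52.78/347.59 = 2657 MJ.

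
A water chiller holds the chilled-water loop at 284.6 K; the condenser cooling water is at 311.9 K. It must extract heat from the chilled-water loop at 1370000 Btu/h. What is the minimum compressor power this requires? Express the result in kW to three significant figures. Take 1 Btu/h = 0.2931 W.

38.5 kW

The reservoir spacing is ΔT = 311.9 − 284.6 = 27.30 K.
COP_Carnot = T_C/ΔT = 284.60/27.30 = 10.42.
Ẇ_min = Q̇/COP_Carnot = 1370000/10.42 = 131400 Btu/h = 38.52 kW.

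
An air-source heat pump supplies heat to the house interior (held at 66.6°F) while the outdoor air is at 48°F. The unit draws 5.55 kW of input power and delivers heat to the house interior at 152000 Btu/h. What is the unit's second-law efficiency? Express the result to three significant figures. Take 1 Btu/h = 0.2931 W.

Converting, Q̇_H = 152000 Btu/h = 44.55 kW, so COP_actual = Q̇_H/Ẇ = 44.55/5.550 = 8.027.
In absolute terms T_C = 282.04 K and T_H = 292.37 K, so ΔT = 10.33 K.
COP_Carnot = T_H/ΔT = 292.37/10.33 = 28.29.
η_II = COP_actual/COP_Carnot = 8.027/28.29 = 0.2837.

0.284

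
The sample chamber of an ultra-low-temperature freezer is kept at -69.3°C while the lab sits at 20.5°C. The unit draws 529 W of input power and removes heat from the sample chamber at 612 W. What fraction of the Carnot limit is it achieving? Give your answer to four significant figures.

0.5096

COP_actual = Q̇_C/Ẇ = 612.0/529.0 = 1.157.
In absolute terms T_C = 203.85 K and T_H = 293.65 K, so ΔT = 89.80 K.
COP_Carnot = T_C/ΔT = 203.85/89.80 = 2.270.
η_II = COP_actual/COP_Carnot = 1.157/2.270 = 0.5096.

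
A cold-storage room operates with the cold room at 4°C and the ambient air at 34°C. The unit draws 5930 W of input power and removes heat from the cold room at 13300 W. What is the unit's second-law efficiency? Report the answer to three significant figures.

COP_actual = Q̇_C/Ẇ = 13300/5930 = 2.243.
In absolute terms T_C = 277.15 K and T_H = 307.15 K, so ΔT = 30.00 K.
COP_Carnot = T_C/ΔT = 277.15/30.00 = 9.238.
η_II = COP_actual/COP_Carnot = 2.243/9.238 = 0.2428.

0.243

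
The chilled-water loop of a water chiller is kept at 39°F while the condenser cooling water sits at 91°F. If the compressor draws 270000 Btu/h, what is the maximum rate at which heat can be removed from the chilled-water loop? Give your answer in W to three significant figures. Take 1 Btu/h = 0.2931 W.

In absolute terms T_C = 277.04 K and T_H = 305.93 K, so ΔT = 28.89 K.
COP_Carnot = T_C/ΔT = 277.04/28.89 = 9.590.
Q̇_max = COP_Carnot × Ẇ = 9.590 × 270000 Btu/h = 2589000 Btu/h = 758900 W.

759000 W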